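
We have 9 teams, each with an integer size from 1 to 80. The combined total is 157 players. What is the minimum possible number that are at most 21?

2

If only k of them are at most 21, the other 9 − k are at least 22, so the total is at least (9 − k)·22 + k·1.
This is ≤ 157, so (9 − k)·22 + 1k ≤ 157, which gives k ≥ 2.
Exactly 2 works: 2 values at 1 and 7 at 22 total 156; raise one of the low values by 1 (still ≤ 21) to hit 157.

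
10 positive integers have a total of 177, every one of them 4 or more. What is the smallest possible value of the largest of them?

18

The 10 values sum to 177, so their maximum is at least ⌈177/10⌉ = 18.
Achievable: 7 of them at 18 and 3 at 17 total 177.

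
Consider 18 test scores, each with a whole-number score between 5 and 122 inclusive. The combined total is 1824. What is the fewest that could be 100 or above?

2

Each value short of 100 is at most 99, costing at least 122 − 99 = 23 against the maximum total of 2196.
We can afford to lose at most 2196 − 1824 = 372, so at most ⌊372/23⌋ = 16 fall short, and at least 2 are ≥ 100.
Exactly 2 works: 2 values at 122 and 16 at 99 total 1828; lower one of the high values by 4 (still ≥ 100) to hit 1824.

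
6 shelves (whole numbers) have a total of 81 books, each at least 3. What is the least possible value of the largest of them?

The 6 values sum to 81, so their maximum is at least ⌈81/6⌉ = 14.
Achievable: 3 of them at 14 and 3 at 13 total 81.

14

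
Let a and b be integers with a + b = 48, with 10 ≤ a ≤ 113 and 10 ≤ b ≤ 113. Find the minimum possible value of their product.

380

ab = a(48 − a) is concave in a, so over [10, 38] it is minimized at an endpoint.
At the endpoint a = 10, b = 48 − 10 = 38, so ab = 10 × 38 = 380.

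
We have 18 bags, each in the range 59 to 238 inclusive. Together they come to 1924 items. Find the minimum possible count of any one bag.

Minimizing one value means maximizing the remaining 17.
The other 17 can take up 17 × 238 = 4046 ≥ 1924 − 59, so one bag can sit at its floor of 59.
Achievable: one at 59 and the other 17 totalling 1865, which fits since 17 × 59 ≤ 1865 ≤ 17 × 238.

59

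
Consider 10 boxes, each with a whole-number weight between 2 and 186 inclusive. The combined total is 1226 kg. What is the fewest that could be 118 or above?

If only k of them are at least 118, the other 10 − k are at most 117, so the total is at most k·186 + (10 − k)·117.
This must reach 1226, so k·186 + (10 − k)·117 ≥ 1226, giving k ≥ 1.
Exactly 1 works: 1 value at 186 and 9 at 117 total 1239; lower one of the high values by 13 (still ≥ 118) to hit 1226.

1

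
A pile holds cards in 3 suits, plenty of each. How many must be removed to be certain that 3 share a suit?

You could draw 2 of every suit without reaching 3 of any — 6 in all.
One more forces 3 of some suit, so 6 + 1 = 7.

7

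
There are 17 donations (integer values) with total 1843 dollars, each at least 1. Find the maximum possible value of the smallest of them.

If every one of the 17 were at least 109, the total would be at least 17 × 109 = 1853 > 1843.
Achievable: 10 of them at 108 and 7 at 109 total 1843.

108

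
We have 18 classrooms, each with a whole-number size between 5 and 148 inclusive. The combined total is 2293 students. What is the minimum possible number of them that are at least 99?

Each value short of 99 is at most 98, costing at least 148 − 98 = 50 against the maximum total of 2664.
We can afford to lose at most 2664 − 2293 = 371, so at most ⌊371/50⌋ = 7 fall short, and at least 11 are ≥ 99.
Exactly 11 works: 11 values at 148 and 7 at 98 total 2314; lower one of the high values by 21 (still ≥ 99) to hit 2293.

11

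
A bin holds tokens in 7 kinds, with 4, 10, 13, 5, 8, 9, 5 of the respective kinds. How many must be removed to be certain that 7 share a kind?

39

In the worst case you take as many as possible of each kind without reaching 7: 4 + 6 + 6 + 5 + 6 + 6 + 5 = 38.
The next one must give 7 of some kind, so 38 + 1 = 39.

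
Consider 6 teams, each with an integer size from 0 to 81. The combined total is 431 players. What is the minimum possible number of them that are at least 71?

1

If only k of them are at least 71, the other 6 − k are at most 70, so the total is at most k·81 + (6 − k)·70.
This must reach 431, so k·81 + (6 − k)·70 ≥ 431, giving k ≥ 1.
Exactly 1 works: 1 value at 81 and 5 at 70 total 431.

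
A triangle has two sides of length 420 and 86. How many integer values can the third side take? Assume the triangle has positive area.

The triangle inequality gives |420 − 86| < c < 420 + 86, i.e. 334 < c < 506.
So c can be any integer from 335 to 505: 171 values.

171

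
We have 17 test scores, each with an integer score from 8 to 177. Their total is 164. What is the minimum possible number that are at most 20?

15

Let j be the number exceeding 20. Then the total is ≥ 21·j + 8·(17 − j) = 136 + 13j.
So 13j ≤ 28 and j ≤ 2; hence at least 17 − 2 = 15 are ≤ 20.
Exactly 15 works: 15 values at 8 and 2 at 21 total 162; raise one of the low values by 2 (still ≤ 20) to hit 164.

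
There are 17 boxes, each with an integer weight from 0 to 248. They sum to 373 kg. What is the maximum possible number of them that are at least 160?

2

With k values at 160 or above and the rest at least 0, the sum is at least 0 + 160k.
Since the sum is 373, we need 160k ≤ 373, i.e. k ≤ 2.
k = 2 is achieved by 2 values at 160 and 15 at 0, total 320; add 53 to one value (staying below 160) to reach 373.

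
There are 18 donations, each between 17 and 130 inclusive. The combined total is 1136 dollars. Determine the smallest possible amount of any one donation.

17

To make one donation as small as possible, make the other 17 as large as possible.
The other 17 can take up 17 × 130 = 2210 ≥ 1136 − 17, so one donation can sit at its floor of 17.
Achievable: one at 17 and the other 17 totalling 1119, which fits since 17 × 17 ≤ 1119 ≤ 17 × 130.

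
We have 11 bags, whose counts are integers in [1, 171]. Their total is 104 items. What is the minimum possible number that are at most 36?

9

Each value above 36 is at least 37, contributing at least 37 − 1 = 36 above the floor 1.
The sum exceeds the floor total 11 by 93, so at most ⌊93/36⌋ = 2 exceed 36, and at least 9 are ≤ 36.
Exactly 9 works: 9 values at 1 and 2 at 37 total 83; raise one of the low values by 21 (still ≤ 36) to hit 104.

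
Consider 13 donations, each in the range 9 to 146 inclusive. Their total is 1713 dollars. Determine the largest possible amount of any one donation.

146

To make one donation as large as possible, make the other 12 as small as possible.
The other 12 contribute at least 12 × 9 = 108, leaving at most 1713 − 108 = 1605.
But each donation is capped at 146, so the maximum is 146.
Achievable: one at 146 and the other 12 totalling 1567, which fits since 12 × 9 ≤ 1567 ≤ 12 × 146.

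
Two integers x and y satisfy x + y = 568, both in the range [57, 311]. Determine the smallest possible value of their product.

xy = x(568 − x) is concave in x, so over [257, 311] it is minimized at an endpoint.
The extreme feasible split is x = 257, y = 311, giving xy = 79927.

79927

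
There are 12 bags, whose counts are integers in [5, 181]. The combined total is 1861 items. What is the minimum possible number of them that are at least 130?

7

If only k of them are at least 130, the other 12 − k are at most 129, so the total is at most k·181 + (12 − k)·129.
This must reach 1861, so k·181 + (12 − k)·129 ≥ 1861, giving k ≥ 7.
Exactly 7 works: 7 values at 181 and 5 at 129 total 1912; lower one of the high values by 51 (still ≥ 130) to hit 1861.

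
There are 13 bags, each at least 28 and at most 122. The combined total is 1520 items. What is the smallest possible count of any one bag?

56

To make one bag as small as possible, make the other 12 as large as possible.
The other 12 contribute at most 12 × 122 = 1464, leaving at least 1520 − 1464 = 56.
Since 56 ≥ 28, this is achievable: one at 56 and 12 at 122.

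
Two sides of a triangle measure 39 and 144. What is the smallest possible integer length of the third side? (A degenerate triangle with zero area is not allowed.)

106

The third side must exceed |39 − 144| = 105.
The smallest integer above 105 is 106.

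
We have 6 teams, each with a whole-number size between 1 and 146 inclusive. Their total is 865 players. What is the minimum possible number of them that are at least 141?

If only k of them are at least 141, the other 6 − k are at most 140, so the total is at most k·146 + (6 − k)·140.
This must reach 865, so k·146 + (6 − k)·140 ≥ 865, giving k ≥ 5.
Exactly 5 works: 5 values at 146 and 1 at 140 total 870; lower one of the high values by 5 (still ≥ 141) to hit 865.

5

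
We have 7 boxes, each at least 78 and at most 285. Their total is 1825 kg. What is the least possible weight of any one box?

115

Minimizing one value means maximizing the remaining 6.
The other 6 contribute at most 6 × 285 = 1710, leaving at least 1825 − 1710 = 115.
Since 115 ≥ 78, this is achievable: one at 115 and 6 at 285.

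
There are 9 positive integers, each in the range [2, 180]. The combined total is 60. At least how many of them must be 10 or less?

5

Let j be the number exceeding 10. Then the total is ≥ 11·j + 2·(9 − j) = 18 + 9j.
So 9j ≤ 42 and j ≤ 4; hence at least 9 − 4 = 5 are ≤ 10.
Exactly 5 works: 5 values at 2 and 4 at 11 total 54; raise one of the low values by 6 (still ≤ 10) to hit 60.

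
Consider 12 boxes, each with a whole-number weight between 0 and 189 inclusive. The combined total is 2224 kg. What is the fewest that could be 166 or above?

11

Each value short of 166 is at most 165, costing at least 189 − 165 = 24 against the maximum total of 2268.
We can afford to lose at most 2268 − 2224 = 44, so at most ⌊44/24⌋ = 1 fall short, and at least 11 are ≥ 166.
Exactly 11 works: 11 values at 189 and 1 at 165 total 2244; lower one of the high values by 20 (still ≥ 166) to hit 2224.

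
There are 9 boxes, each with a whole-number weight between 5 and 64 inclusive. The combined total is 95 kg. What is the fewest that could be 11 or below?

2

If only k of them are at most 11, the other 9 − k are at least 12, so the total is at least (9 − k)·12 + k·5.
This is ≤ 95, so (9 − k)·12 + 5k ≤ 95, which gives k ≥ 2.
Exactly 2 works: 2 values at 5 and 7 at 12 total 94; raise one of the low values by 1 (still ≤ 11) to hit 95.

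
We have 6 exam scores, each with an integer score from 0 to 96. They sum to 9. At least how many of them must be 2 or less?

Let j be the number exceeding 2. Then the total is ≥ 3·j + 0·(6 − j) = 0 + 3j.
So 3j ≤ 9 and j ≤ 3; hence at least 6 − 3 = 3 are ≤ 2.
Exactly 3 works: 3 values at 0 and 3 at 3 total 9.

3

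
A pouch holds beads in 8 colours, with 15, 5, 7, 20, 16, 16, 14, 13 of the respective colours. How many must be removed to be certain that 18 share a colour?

In the worst case you take as many as possible of each colour without reaching 18: 15 + 5 + 7 + 17 + 16 + 16 + 14 + 13 = 103.
The next one must give 18 of some colour, so 103 + 1 = 104.

104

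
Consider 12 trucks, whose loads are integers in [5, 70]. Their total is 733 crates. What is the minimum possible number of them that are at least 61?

2

If only k of them are at least 61, the other 12 − k are at most 60, so the total is at most k·70 + (12 − k)·60.
This must reach 733, so k·70 + (12 − k)·60 ≥ 733, giving k ≥ 2.
Exactly 2 works: 2 values at 70 and 10 at 60 total 740; lower one of the high values by 7 (still ≥ 61) to hit 733.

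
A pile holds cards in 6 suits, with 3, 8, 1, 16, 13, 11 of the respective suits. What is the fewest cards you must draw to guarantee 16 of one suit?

52

In the worst case you take as many as possible of each suit without reaching 16: 3 + 8 + 1 + 15 + 13 + 11 = 51.
The next one must give 16 of some suit, so 51 + 1 = 52.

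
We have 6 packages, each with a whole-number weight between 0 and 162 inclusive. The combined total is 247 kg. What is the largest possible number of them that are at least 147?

Suppose k of them are at least 147. Those contribute at least 147 each and the other 6 − k at least 0 each.
So the total is at least 147k + 0(6 − k) = 0 + 147k. This must be ≤ 247, giving k ≤ 1.
k = 1 is achieved by 1 value at 147 and 5 at 0, total 147; add 100 to one value (staying below 147) to reach 247.

1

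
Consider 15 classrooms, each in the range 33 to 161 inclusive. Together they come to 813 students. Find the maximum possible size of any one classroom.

Maximizing one value means minimizing the remaining 14.
The other 14 contribute at least 14 × 33 = 462, leaving at most 813 − 462 = 351.
But each classroom is capped at 161, so the maximum is 161.
Achievable: one at 161 and the other 14 totalling 652, which fits since 14 × 33 ≤ 652 ≤ 14 × 161.

161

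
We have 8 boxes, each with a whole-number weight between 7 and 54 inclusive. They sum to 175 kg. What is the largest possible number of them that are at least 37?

Suppose k of them are at least 37. Those contribute at least 37 each and the other 8 − k at least 7 each.
So the total is at least 37k + 7(8 − k) = 56 + 30k. This must be ≤ 175, giving k ≤ 3.
k = 3 is achieved by 3 values at 37 and 5 at 7, total 146; add 29 to one value (staying below 37) to reach 175.

3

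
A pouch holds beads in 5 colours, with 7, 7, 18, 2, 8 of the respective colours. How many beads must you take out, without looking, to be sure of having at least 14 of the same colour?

38

In the worst case you take as many as possible of each colour without reaching 14: 7 + 7 + 13 + 2 + 8 = 37.
The next one must give 14 of some colour, so 37 + 1 = 38.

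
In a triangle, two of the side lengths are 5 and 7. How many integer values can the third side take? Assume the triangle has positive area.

9

The triangle inequality gives |5 − 7| < c < 5 + 7, i.e. 2 < c < 12.
So c can be any integer from 3 to 11: 9 values.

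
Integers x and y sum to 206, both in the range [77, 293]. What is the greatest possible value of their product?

With x + y fixed, xy peaks when the two are closest together.
Taking x = 103 and y = 103 (both in [77, 293]) gives xy = 10609.

10609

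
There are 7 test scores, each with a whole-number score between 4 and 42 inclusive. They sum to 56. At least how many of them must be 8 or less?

If only k of them are at most 8, the other 7 − k are at least 9, so the total is at least (7 − k)·9 + k·4.
This is ≤ 56, so (7 − k)·9 + 4k ≤ 56, which gives k ≥ 2.
Exactly 2 works: 2 values at 4 and 5 at 9 total 53; raise one of the low values by 3 (still ≤ 8) to hit 56.

2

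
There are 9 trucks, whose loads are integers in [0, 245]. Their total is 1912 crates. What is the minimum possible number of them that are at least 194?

4

Suppose at most 9 − j of them reach 194; then j values are ≤ 193 and the rest ≤ 245.
The total is then ≤ 193·j + 245·(9 − j) = 2205 − 52j. For this to be ≥ 1912 we need j ≤ 5, so at least 9 − 5 = 4 must reach 194.
Exactly 4 works: 4 values at 245 and 5 at 193 total 1945; lower one of the high values by 33 (still ≥ 194) to hit 1912.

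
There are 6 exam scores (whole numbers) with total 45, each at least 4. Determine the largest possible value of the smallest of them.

If every one of the 6 were at least 8, the total would be at least 6 × 8 = 48 > 45.
Equality holds with 3 values of 7 and 3 values of 8.

7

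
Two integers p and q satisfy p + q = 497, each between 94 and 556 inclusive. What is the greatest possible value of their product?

For a fixed sum, the product pq is largest when p and q are as close as possible.
Taking p = 248 and q = 249 (both in [94, 556]) gives pq = 61752.

61752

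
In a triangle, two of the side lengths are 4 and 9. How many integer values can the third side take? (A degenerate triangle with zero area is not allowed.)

The triangle inequality gives |4 − 9| < c < 4 + 9, i.e. 5 < c < 13.
So c can be any integer from 6 to 12: 7 values.

7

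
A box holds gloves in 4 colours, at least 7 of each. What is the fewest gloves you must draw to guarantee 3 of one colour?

9

In the worst case you draw 2 of each of the 4 colours: 4 × 2 = 8.
One more forces 3 of some colour, so 8 + 1 = 9.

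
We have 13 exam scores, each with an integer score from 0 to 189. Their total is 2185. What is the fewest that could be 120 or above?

10

Suppose at most 13 − j of them reach 120; then j values are ≤ 119 and the rest ≤ 189.
The total is then ≤ 119·j + 189·(13 − j) = 2457 − 70j. For this to be ≥ 2185 we need j ≤ 3, so at least 13 − 3 = 10 must reach 120.
Exactly 10 works: 10 values at 189 and 3 at 119 total 2247; lower one of the high values by 62 (still ≥ 120) to hit 2185.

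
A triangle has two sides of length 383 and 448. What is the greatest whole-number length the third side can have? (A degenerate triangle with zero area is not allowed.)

The third side must be less than 383 + 448 = 831.
The largest integer below 831 is 830.

830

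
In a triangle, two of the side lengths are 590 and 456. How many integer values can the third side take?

911

The triangle inequality gives |590 − 456| < c < 590 + 456, i.e. 134 < c < 1046.
So c can be any integer from 135 to 1045: 911 values.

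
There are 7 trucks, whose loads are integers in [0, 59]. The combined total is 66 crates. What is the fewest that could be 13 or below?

3

If only k of them are at most 13, the other 7 − k are at least 14, so the total is at least (7 − k)·14 + k·0.
This is ≤ 66, so (7 − k)·14 + 0k ≤ 66, which gives k ≥ 3.
Exactly 3 works: 3 values at 0 and 4 at 14 total 56; raise one of the low values by 10 (still ≤ 13) to hit 66.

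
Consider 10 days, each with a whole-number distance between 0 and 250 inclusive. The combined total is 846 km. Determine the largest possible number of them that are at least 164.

If k of the values are ≥ 164, the total is ≥ 164k + 0(10 − k).
Setting 164k + 0(10 − k) ≤ 846 gives 164k ≤ 846, so k ≤ 5.
k = 5 is achieved by 5 values at 164 and 5 at 0, total 820; add 26 to one value (staying below 164) to reach 846.

5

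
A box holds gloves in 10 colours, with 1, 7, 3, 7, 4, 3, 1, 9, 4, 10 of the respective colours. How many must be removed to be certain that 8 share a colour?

45

In the worst case you take as many as possible of each colour without reaching 8: 1 + 7 + 3 + 7 + 4 + 3 + 1 + 7 + 4 + 7 = 44.
The next one must give 8 of some colour, so 44 + 1 = 45.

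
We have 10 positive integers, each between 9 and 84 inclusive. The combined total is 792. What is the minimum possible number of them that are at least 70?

7

Suppose at most 10 − j of them reach 70; then j values are ≤ 69 and the rest ≤ 84.
The total is then ≤ 69·j + 84·(10 − j) = 840 − 15j. For this to be ≥ 792 we need j ≤ 3, so at least 10 − 3 = 7 must reach 70.
Exactly 7 works: 7 values at 84 and 3 at 69 total 795; lower one of the high values by 3 (still ≥ 70) to hit 792.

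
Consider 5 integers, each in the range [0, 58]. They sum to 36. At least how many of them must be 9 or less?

2

If only k of them are at most 9, the other 5 − k are at least 10, so the total is at least (5 − k)·10 + k·0.
This is ≤ 36, so (5 − k)·10 + 0k ≤ 36, which gives k ≥ 2.
Exactly 2 works: 2 values at 0 and 3 at 10 total 30; raise one of the low values by 6 (still ≤ 9) to hit 36.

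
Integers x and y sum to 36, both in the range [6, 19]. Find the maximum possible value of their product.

For a fixed sum, the product xy is largest when x and y are as close as possible.
Taking x = 18 and y = 18 (both in [6, 19]) gives xy = 324.

324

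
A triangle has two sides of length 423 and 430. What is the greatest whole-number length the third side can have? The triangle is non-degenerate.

The third side must be less than 423 + 430 = 853.
The largest integer below 853 is 852.

852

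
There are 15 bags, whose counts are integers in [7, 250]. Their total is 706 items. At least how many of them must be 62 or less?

If only k of them are at most 62, the other 15 − k are at least 63, so the total is at least (15 − k)·63 + k·7.
This is ≤ 706, so (15 − k)·63 + 7k ≤ 706, which gives k ≥ 5.
Exactly 5 works: 5 values at 7 and 10 at 63 total 665; raise one of the low values by 41 (still ≤ 62) to hit 706.

5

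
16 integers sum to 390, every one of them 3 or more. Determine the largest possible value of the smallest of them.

24

The average is 390/16 < 25, so some value is ≤ 24.
Achievable: 10 of them at 24 and 6 at 25 total 390.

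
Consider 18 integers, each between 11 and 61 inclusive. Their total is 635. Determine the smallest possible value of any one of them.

Minimizing one value means maximizing the remaining 17.
The other 17 can take up 17 × 61 = 1037 ≥ 635 − 11, so one integer can sit at its floor of 11.
Achievable: one at 11 and the other 17 totalling 624, which fits since 17 × 11 ≤ 624 ≤ 17 × 61.

11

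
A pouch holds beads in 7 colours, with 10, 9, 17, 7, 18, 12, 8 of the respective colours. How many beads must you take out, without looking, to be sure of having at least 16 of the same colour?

77

In the worst case you take as many as possible of each colour without reaching 16: 10 + 9 + 15 + 7 + 15 + 12 + 8 = 76.
The next one must give 16 of some colour, so 76 + 1 = 77.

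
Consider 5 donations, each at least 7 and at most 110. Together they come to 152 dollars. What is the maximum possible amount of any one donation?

To make one donation as large as possible, make the other 4 as small as possible.
The other 4 contribute at least 4 × 7 = 28, leaving at most 152 − 28 = 124.
But each donation is capped at 110, so the maximum is 110.
Achievable: one at 110 and the other 4 totalling 42, which fits since 4 × 7 ≤ 42 ≤ 4 × 110.

110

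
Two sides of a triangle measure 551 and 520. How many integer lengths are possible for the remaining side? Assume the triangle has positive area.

The triangle inequality gives |551 − 520| < c < 551 + 520, i.e. 31 < c < 1071.
So c can be any integer from 32 to 1070: 1039 values.

1039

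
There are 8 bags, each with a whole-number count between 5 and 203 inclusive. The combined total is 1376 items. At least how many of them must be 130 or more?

Each value short of 130 is at most 129, costing at least 203 − 129 = 74 against the maximum total of 1624.
We can afford to lose at most 1624 − 1376 = 248, so at most ⌊248/74⌋ = 3 fall short, and at least 5 are ≥ 130.
Exactly 5 works: 5 values at 203 and 3 at 129 total 1402; lower one of the high values by 26 (still ≥ 130) to hit 1376.

5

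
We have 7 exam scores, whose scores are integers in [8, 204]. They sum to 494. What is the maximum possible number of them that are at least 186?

2

If k of the values are ≥ 186, the total is ≥ 186k + 8(7 − k).
Setting 186k + 8(7 − k) ≤ 494 gives 178k ≤ 438, so k ≤ 2.
k = 2 is achieved by 2 values at 186 and 5 at 8, total 412; add 82 to one value (staying below 186) to reach 494.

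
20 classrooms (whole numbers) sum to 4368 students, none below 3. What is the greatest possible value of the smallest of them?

The average is 4368/20 < 219, so some value is ≤ 218.
Equality holds with 12 values of 218 and 8 values of 219.

218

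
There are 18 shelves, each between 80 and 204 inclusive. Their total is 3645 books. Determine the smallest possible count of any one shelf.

To make one shelf as small as possible, make the other 17 as large as possible.
The other 17 contribute at most 17 × 204 = 3468, leaving at least 3645 − 3468 = 177.
Since 177 ≥ 80, this is achievable: one at 177 and 17 at 204.

177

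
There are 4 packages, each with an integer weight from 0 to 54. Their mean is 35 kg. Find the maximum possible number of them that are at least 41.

The total is 4 × 35 = 140.
Suppose k of them are at least 41. Those contribute at least 41 each and the other 4 − k at least 0 each.
So the total is at least 41k + 0(4 − k) = 0 + 41k. This must be ≤ 140, giving k ≤ 3.
k = 3 is achieved by 3 values at 41 and 1 at 0, total 123; add 17 to one value (staying below 41) to reach 140.

3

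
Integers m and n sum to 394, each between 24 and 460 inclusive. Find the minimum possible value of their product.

mn = m(394 − m) is concave in m, so over [24, 370] it is minimized at an endpoint.
At the endpoint m = 24, n = 394 − 24 = 370, so mn = 24 × 370 = 8880.

8880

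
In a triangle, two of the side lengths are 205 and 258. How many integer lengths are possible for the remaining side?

The triangle inequality gives |205 − 258| < c < 205 + 258, i.e. 53 < c < 463.
So c can be any integer from 54 to 462: 409 values.

409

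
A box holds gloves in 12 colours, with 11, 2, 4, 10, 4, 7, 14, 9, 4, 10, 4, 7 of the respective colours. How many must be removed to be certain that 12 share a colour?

84

In the worst case you take as many as possible of each colour without reaching 12: 11 + 2 + 4 + 10 + 4 + 7 + 11 + 9 + 4 + 10 + 4 + 7 = 83.
The next one must give 12 of some colour, so 83 + 1 = 84.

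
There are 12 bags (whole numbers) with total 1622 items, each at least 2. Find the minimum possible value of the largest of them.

If every one of the 12 were at most 135, the total would be at most 12 × 135 = 1620 < 1622.
Equality holds with 2 values of 136 and 10 values of 135.

136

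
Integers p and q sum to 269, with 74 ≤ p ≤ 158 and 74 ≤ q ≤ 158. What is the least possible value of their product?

Since p + q is fixed, pushing one of them to its bound minimizes the product.
At the endpoint p = 111, q = 269 − 111 = 158, so pq = 111 × 158 = 17538.

17538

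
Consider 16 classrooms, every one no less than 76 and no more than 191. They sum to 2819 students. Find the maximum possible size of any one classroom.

191

Maximizing one value means minimizing the remaining 15.
The other 15 contribute at least 15 × 76 = 1140, leaving at most 2819 − 1140 = 1679.
But each classroom is capped at 191, so the maximum is 191.
Achievable: one at 191 and the other 15 totalling 2628, which fits since 15 × 76 ≤ 2628 ≤ 15 × 191.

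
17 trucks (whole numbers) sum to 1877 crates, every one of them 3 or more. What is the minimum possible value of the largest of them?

111

The 17 values sum to 1877, so their maximum is at least ⌈1877/17⌉ = 111.
Equality holds with 7 values of 111 and 10 values of 110.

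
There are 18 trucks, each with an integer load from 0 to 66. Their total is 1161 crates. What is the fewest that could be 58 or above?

If only k of them are at least 58, the other 18 − k are at most 57, so the total is at most k·66 + (18 − k)·57.
This must reach 1161, so k·66 + (18 − k)·57 ≥ 1161, giving k ≥ 15.
Exactly 15 works: 15 values at 66 and 3 at 57 total 1161.

15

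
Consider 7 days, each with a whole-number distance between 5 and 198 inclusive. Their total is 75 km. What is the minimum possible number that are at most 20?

Each value above 20 is at least 21, contributing at least 21 − 5 = 16 above the floor 5.
The sum exceeds the floor total 35 by 40, so at most ⌊40/16⌋ = 2 exceed 20, and at least 5 are ≤ 20.
Exactly 5 works: 5 values at 5 and 2 at 21 total 67; raise one of the low values by 8 (still ≤ 20) to hit 75.

5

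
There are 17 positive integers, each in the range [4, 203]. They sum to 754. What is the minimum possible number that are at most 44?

1

Let j be the number exceeding 44. Then the total is ≥ 45·j + 4·(17 − j) = 68 + 41j.
So 41j ≤ 686 and j ≤ 16; hence at least 17 − 16 = 1 are ≤ 44.
Exactly 1 works: 1 value at 4 and 16 at 45 total 724; raise one of the low values by 30 (still ≤ 44) to hit 754.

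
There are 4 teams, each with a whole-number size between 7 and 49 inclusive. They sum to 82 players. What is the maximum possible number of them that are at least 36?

If k of the values are ≥ 36, the total is ≥ 36k + 7(4 − k).
Setting 36k + 7(4 − k) ≤ 82 gives 29k ≤ 54, so k ≤ 1.
k = 1 is achieved by 1 value at 36 and 3 at 7, total 57; add 25 to one value (staying below 36) to reach 82.

1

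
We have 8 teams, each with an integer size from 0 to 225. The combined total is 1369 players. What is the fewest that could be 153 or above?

3

Suppose at most 8 − j of them reach 153; then j values are ≤ 152 and the rest ≤ 225.
The total is then ≤ 152·j + 225·(8 − j) = 1800 − 73j. For this to be ≥ 1369 we need j ≤ 5, so at least 8 − 5 = 3 must reach 153.
Exactly 3 works: 3 values at 225 and 5 at 152 total 1435; lower one of the high values by 66 (still ≥ 153) to hit 1369.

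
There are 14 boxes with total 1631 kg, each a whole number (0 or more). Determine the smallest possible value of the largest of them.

117

If every one of the 14 were at most 116, the total would be at most 14 × 116 = 1624 < 1631.
Achievable: 7 of them at 117 and 7 at 116 total 1631.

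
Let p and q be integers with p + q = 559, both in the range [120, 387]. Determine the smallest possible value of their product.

66564

For a fixed sum, pq is smallest when p and q are as far apart as possible.
At the endpoint p = 172, q = 559 − 172 = 387, so pq = 172 × 387 = 66564.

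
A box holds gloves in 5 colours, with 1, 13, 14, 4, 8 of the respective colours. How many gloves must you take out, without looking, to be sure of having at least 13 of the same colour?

38

In the worst case you take as many as possible of each colour without reaching 13: 1 + 12 + 12 + 4 + 8 = 37.
The next one must give 13 of some colour, so 37 + 1 = 38.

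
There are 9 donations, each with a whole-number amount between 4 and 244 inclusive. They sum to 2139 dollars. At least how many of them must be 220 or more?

If only k of them are at least 220, the other 9 − k are at most 219, so the total is at most k·244 + (9 − k)·219.
This must reach 2139, so k·244 + (9 − k)·219 ≥ 2139, giving k ≥ 7.
Exactly 7 works: 7 values at 244 and 2 at 219 total 2146; lower one of the high values by 7 (still ≥ 220) to hit 2139.

7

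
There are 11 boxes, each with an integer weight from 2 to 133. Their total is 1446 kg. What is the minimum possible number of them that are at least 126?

Suppose at most 11 − j of them reach 126; then j values are ≤ 125 and the rest ≤ 133.
The total is then ≤ 125·j + 133·(11 − j) = 1463 − 8j. For this to be ≥ 1446 we need j ≤ 2, so at least 11 − 2 = 9 must reach 126.
Exactly 9 works: 9 values at 133 and 2 at 125 total 1447; lower one of the high values by 1 (still ≥ 126) to hit 1446.

9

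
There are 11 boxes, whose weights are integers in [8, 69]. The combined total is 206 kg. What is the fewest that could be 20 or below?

Each value above 20 is at least 21, contributing at least 21 − 8 = 13 above the floor 8.
The sum exceeds the floor total 88 by 118, so at most ⌊118/13⌋ = 9 exceed 20, and at least 2 are ≤ 20.
Exactly 2 works: 2 values at 8 and 9 at 21 total 205; raise one of the low values by 1 (still ≤ 20) to hit 206.

2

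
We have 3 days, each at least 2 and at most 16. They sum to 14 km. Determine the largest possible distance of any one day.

10

Maximizing one value means minimizing the remaining 2.
The other 2 contribute at least 2 × 2 = 4, leaving at most 14 − 4 = 10.
Since 10 ≤ 16, this is achievable: one at 10 and 2 at 2.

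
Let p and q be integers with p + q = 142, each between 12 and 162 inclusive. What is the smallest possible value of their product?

For a fixed sum, pq is smallest when p and q are as far apart as possible.
At the endpoint p = 12, q = 142 − 12 = 130, so pq = 12 × 130 = 1560.

1560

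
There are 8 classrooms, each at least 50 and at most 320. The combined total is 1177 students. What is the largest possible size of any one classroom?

To make one classroom as large as possible, make the other 7 as small as possible.
The other 7 contribute at least 7 × 50 = 350, leaving at most 1177 − 350 = 827.
But each classroom is capped at 320, so the maximum is 320.
Achievable: one at 320 and the other 7 totalling 857, which fits since 7 × 50 ≤ 857 ≤ 7 × 320.

320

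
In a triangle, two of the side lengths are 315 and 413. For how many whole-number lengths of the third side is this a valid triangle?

629

The triangle inequality gives |315 − 413| < c < 315 + 413, i.e. 98 < c < 728.
So c can be any integer from 99 to 727: 629 values.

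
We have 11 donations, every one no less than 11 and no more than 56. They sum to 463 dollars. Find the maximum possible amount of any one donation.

56

Maximizing one value means minimizing the remaining 10.
The other 10 contribute at least 10 × 11 = 110, leaving at most 463 − 110 = 353.
But each donation is capped at 56, so the maximum is 56.
Achievable: one at 56 and the other 10 totalling 407, which fits since 10 × 11 ≤ 407 ≤ 10 × 56.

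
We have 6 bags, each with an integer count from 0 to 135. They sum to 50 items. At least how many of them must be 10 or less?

If only k of them are at most 10, the other 6 − k are at least 11, so the total is at least (6 − k)·11 + k·0.
This is ≤ 50, so (6 − k)·11 + 0k ≤ 50, which gives k ≥ 2.
Exactly 2 works: 2 values at 0 and 4 at 11 total 44; raise one of the low values by 6 (still ≤ 10) to hit 50.

2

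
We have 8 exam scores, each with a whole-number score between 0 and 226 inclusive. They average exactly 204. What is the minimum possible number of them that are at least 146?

6

The total is 8 × 204 = 1632.
If only k of them are at least 146, the other 8 − k are at most 145, so the total is at most k·226 + (8 − k)·145.
This must reach 1632, so k·226 + (8 − k)·145 ≥ 1632, giving k ≥ 6.
Exactly 6 works: 6 values at 226 and 2 at 145 total 1646; lower one of the high values by 14 (still ≥ 146) to hit 1632.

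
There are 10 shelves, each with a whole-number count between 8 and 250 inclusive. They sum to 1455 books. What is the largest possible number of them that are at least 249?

5

With k values at 249 or above and the rest at least 8, the sum is at least 80 + 241k.
Since the sum is 1455, we need 241k ≤ 1375, i.e. k ≤ 5.
k = 5 is achieved by 5 values at 249 and 5 at 8, total 1285; add 170 to one value (staying below 249) to reach 1455.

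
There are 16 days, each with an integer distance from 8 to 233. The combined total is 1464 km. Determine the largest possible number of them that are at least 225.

With k values at 225 or above and the rest at least 8, the sum is at least 128 + 217k.
Since the sum is 1464, we need 217k ≤ 1336, i.e. k ≤ 6.
k = 6 is achieved by 6 values at 225 and 10 at 8, total 1430; add 34 to one value (staying below 225) to reach 1464.

6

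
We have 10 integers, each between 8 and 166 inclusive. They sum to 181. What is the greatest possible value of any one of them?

Maximizing one value means minimizing the remaining 9.
The other 9 contribute at least 9 × 8 = 72, leaving at most 181 − 72 = 109.
Since 109 ≤ 166, this is achievable: one at 109 and 9 at 8.

109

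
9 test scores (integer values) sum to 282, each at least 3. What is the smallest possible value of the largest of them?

32

The average is 282/9 > 31, so not all 9 can be 31 or less; the largest is ≥ 32.
Taking 6 copies of 31 and 3 copies of 32 gives exactly 282, so 32 is attained.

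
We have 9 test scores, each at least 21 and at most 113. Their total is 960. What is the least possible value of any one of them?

Minimizing one value means maximizing the remaining 8.
The other 8 contribute at most 8 × 113 = 904, leaving at least 960 − 904 = 56.
Since 56 ≥ 21, this is achievable: one at 56 and 8 at 113.

56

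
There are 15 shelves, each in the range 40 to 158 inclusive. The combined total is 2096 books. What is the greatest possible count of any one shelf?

To make one shelf as large as possible, make the other 14 as small as possible.
The other 14 contribute at least 14 × 40 = 560, leaving at most 2096 − 560 = 1536.
But each shelf is capped at 158, so the maximum is 158.
Achievable: one at 158 and the other 14 totalling 1938, which fits since 14 × 40 ≤ 1938 ≤ 14 × 158.

158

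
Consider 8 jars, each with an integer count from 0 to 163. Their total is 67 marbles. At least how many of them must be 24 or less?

If only k of them are at most 24, the other 8 − k are at least 25, so the total is at least (8 − k)·25 + k·0.
This is ≤ 67, so (8 − k)·25 + 0k ≤ 67, which gives k ≥ 6.
Exactly 6 works: 6 values at 0 and 2 at 25 total 50; raise one of the low values by 17 (still ≤ 24) to hit 67.

6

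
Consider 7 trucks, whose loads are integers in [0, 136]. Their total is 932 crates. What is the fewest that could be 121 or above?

If only k of them are at least 121, the other 7 − k are at most 120, so the total is at most k·136 + (7 − k)·120.
This must reach 932, so k·136 + (7 − k)·120 ≥ 932, giving k ≥ 6.
Exactly 6 works: 6 values at 136 and 1 at 120 total 936; lower one of the high values by 4 (still ≥ 121) to hit 932.

6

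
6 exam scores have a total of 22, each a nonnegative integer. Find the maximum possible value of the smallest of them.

3

The average is 22/6 < 4, so some value is ≤ 3.
Achievable: 2 of them at 3 and 4 at 4 total 22.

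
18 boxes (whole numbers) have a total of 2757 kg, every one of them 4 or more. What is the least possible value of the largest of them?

The average is 2757/18 > 153, so not all 18 can be 153 or less; the largest is ≥ 154.
Taking 15 copies of 153 and 3 copies of 154 gives exactly 2757, so 154 is attained.

154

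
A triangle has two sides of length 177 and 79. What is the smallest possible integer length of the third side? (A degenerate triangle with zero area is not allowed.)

The third side must exceed |177 − 79| = 98.
The smallest integer above 98 is 99.

99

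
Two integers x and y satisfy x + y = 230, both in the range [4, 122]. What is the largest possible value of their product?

With x + y fixed, xy peaks when the two are closest together.
Taking x = 115 and y = 115 (both in [4, 122]) gives xy = 13225.

13225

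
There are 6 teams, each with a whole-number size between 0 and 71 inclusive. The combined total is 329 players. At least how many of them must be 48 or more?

2

If only k of them are at least 48, the other 6 − k are at most 47, so the total is at most k·71 + (6 − k)·47.
This must reach 329, so k·71 + (6 − k)·47 ≥ 329, giving k ≥ 2.
Exactly 2 works: 2 values at 71 and 4 at 47 total 330; lower one of the high values by 1 (still ≥ 48) to hit 329.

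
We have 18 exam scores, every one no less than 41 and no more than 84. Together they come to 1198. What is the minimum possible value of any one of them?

41

To make one score as small as possible, make the other 17 as large as possible.
The other 17 can take up 17 × 84 = 1428 ≥ 1198 − 41, so one score can sit at its floor of 41.
Achievable: one at 41 and the other 17 totalling 1157, which fits since 17 × 41 ≤ 1157 ≤ 17 × 84.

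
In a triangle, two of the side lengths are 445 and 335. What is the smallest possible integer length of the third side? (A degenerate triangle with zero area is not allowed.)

The third side must exceed |445 − 335| = 110.
The smallest integer above 110 is 111.

111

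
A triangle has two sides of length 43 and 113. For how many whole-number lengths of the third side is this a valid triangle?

The triangle inequality gives |43 − 113| < c < 43 + 113, i.e. 70 < c < 156.
So c can be any integer from 71 to 155: 85 values.

85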